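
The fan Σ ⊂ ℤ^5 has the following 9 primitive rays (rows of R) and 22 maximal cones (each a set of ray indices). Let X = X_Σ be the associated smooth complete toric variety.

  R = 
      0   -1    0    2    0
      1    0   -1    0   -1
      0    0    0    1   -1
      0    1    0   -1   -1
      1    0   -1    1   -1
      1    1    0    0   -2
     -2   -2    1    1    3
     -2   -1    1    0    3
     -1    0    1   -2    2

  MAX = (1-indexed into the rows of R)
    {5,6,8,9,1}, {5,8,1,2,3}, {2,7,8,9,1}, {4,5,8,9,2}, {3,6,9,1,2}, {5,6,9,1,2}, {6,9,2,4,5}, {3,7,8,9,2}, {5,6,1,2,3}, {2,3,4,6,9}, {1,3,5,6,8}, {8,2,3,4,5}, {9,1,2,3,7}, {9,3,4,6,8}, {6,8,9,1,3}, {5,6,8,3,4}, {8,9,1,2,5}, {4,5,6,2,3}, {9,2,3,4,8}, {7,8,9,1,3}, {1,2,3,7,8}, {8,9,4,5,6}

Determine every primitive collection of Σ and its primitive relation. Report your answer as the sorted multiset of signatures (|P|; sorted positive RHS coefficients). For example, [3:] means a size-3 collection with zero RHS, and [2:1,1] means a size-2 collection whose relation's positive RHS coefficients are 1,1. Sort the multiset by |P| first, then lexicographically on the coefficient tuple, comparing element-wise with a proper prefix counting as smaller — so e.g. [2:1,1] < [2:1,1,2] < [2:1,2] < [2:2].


7 collections generate NE(X_Σ); each relation:

  P={1,4}:  v_{1} + v_{4} = v_{3}  ⇒ sig = [2:1]
  P={5,7}:  v_{5} + v_{7} = v_{1} + v_{2} + v_{8}  ⇒ sig = [2:1,1,1]
  P={6,7}:  v_{6} + v_{7} = v_{1} + v_{3} + v_{9}  ⇒ sig = [2:1,1,1]
  P={4,7}:  v_{4} + v_{7} = v_{2} + 2·v_{3} + v_{8} + v_{9}  ⇒ sig = [2:1,1,1,2]
  P={2,6,8}:  v_{2} + v_{6} + v_{8} = 0  ⇒ sig = [3:]
  P={3,5,9}:  v_{3} + v_{5} + v_{9} = 0  ⇒ sig = [3:]
  P={1,2,3,8,9}:  v_{1} + v_{2} + v_{3} + v_{8} + v_{9} = v_{7}  ⇒ sig = [5:1]

Hence PRS(X_Σ) =
    |P|=2: 4 collections, coeffs (1), (1,1,1), (1,1,1), (1,1,1,2)
    |P|=3: 2 collections, coeffs (), ()
    |P|=5: 1 collection, coeffs (1)


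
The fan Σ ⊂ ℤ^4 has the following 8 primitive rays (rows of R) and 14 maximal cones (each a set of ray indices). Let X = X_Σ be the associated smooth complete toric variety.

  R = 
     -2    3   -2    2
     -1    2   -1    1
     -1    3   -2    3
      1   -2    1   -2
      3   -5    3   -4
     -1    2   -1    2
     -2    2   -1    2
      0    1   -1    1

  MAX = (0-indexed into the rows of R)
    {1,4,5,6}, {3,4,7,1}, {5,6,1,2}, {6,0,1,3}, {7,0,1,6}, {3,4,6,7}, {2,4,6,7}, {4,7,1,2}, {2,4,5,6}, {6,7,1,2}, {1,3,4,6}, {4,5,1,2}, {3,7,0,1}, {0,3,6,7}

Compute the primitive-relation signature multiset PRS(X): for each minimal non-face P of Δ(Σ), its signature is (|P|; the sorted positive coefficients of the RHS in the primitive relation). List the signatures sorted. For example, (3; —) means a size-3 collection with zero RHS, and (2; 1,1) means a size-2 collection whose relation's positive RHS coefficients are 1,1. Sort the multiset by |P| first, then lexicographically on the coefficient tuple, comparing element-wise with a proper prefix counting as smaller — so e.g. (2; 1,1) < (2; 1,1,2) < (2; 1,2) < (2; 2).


Δ(Σ) — 8 vertices, 9 min non-faces:

  • {3,5}:  v_{3} + v_{5} = 0 ; sig = (2; —)
  • {0,4}:  v_{0} + v_{4} = v_{3} ; sig = (2; 1)
  • {2,3}:  v_{2} + v_{3} = v_{7} ; sig = (2; 1)
  • {5,7}:  v_{5} + v_{7} = v_{2} ; sig = (2; 1)
  • {0,5}:  v_{0} + v_{5} = v_{1} + v_{6} + v_{7} ; sig = (2; 1,1,1)
  • {0,2}:  v_{0} + v_{2} = v_{1} + v_{6} + 2·v_{7} ; sig = (2; 1,1,2)
  • {1,4,6,7}:  v_{1} + v_{4} + v_{6} + v_{7} = 0 ; sig = (4; —)
  • {1,2,4,6}:  v_{1} + v_{2} + v_{4} + v_{6} = v_{5} ; sig = (4; 1)
  • {1,3,6,7}:  v_{1} + v_{3} + v_{6} + v_{7} = v_{0} ; sig = (4; 1)

so the primitive-relation signature multiset is
[(2; —), (2; 1), (2; 1), (2; 1), (2; 1,1,1), (2; 1,1,2), (4; —), (4; 1), (4; 1)]


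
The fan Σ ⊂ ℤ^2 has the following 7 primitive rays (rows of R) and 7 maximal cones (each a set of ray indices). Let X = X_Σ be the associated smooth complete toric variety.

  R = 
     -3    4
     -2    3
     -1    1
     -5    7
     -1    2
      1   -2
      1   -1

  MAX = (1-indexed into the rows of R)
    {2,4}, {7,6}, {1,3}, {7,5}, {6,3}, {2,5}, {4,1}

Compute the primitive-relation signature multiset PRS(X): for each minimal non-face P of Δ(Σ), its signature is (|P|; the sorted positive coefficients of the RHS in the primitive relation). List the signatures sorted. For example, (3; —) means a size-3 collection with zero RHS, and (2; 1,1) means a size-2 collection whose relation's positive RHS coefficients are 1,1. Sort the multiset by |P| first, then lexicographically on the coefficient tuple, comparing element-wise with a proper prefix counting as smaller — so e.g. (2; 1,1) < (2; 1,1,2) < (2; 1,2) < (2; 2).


14 collections generate NE(X_Σ); each relation:

  P = {3,7}:  v_{3} + v_{7} = 0  ⇒ sig = (2; —)
  P = {5,6}:  v_{5} + v_{6} = 0  ⇒ sig = (2; —)
  P = {1,2}:  v_{1} + v_{2} = v_{4}  ⇒ sig = (2; 1)
  P = {1,7}:  v_{1} + v_{7} = v_{2}  ⇒ sig = (2; 1)
  P = {2,3}:  v_{2} + v_{3} = v_{1}  ⇒ sig = (2; 1)
  P = {2,6}:  v_{2} + v_{6} = v_{3}  ⇒ sig = (2; 1)
  P = {2,7}:  v_{2} + v_{7} = v_{5}  ⇒ sig = (2; 1)
  P = {3,5}:  v_{3} + v_{5} = v_{2}  ⇒ sig = (2; 1)
  P = {4,6}:  v_{4} + v_{6} = v_{1} + v_{3}  ⇒ sig = (2; 1,1)
  P = {1,5}:  v_{1} + v_{5} = 2·v_{2}  ⇒ sig = (2; 2)
  P = {1,6}:  v_{1} + v_{6} = 2·v_{3}  ⇒ sig = (2; 2)
  P = {3,4}:  v_{3} + v_{4} = 2·v_{1}  ⇒ sig = (2; 2)
  P = {4,7}:  v_{4} + v_{7} = 2·v_{2}  ⇒ sig = (2; 2)
  P = {4,5}:  v_{4} + v_{5} = 3·v_{2}  ⇒ sig = (2; 3)

Sorted signature multiset PRS(X):
[(2; —), (2; —), (2; 1), (2; 1), (2; 1), (2; 1), (2; 1), (2; 1), (2; 1,1), (2; 2), (2; 2), (2; 2), (2; 2), (2; 3)]


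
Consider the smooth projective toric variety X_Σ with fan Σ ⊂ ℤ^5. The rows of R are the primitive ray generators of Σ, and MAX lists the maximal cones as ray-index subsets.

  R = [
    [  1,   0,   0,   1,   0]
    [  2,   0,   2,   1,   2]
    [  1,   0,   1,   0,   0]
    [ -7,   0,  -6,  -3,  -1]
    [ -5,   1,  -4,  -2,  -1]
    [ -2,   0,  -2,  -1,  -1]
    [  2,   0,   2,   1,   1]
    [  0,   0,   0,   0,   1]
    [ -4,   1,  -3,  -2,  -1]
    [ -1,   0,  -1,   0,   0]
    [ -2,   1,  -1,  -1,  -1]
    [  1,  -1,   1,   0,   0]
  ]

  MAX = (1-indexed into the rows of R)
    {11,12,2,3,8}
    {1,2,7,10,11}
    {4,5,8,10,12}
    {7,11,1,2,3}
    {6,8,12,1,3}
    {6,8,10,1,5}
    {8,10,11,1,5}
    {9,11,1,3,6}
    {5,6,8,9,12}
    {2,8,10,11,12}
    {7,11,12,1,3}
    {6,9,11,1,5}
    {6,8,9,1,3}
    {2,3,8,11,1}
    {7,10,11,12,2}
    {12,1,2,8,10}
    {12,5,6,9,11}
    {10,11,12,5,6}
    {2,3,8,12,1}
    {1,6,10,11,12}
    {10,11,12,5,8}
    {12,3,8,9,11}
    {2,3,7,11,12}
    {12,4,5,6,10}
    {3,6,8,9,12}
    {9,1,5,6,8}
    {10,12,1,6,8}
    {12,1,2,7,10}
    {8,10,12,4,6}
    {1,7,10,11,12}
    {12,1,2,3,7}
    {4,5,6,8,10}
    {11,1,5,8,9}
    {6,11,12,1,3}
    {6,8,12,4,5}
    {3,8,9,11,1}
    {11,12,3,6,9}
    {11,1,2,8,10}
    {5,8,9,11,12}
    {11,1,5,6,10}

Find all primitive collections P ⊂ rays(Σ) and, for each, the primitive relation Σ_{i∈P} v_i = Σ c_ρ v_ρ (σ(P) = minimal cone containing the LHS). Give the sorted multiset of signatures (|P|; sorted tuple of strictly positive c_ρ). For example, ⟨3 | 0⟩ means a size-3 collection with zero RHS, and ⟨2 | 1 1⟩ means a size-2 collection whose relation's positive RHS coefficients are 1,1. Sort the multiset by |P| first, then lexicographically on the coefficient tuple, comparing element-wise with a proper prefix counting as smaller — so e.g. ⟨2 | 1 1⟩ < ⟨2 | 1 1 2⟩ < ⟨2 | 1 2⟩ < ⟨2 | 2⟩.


22 collections generate NE(X_Σ); each relation:

  • {3,10}:  v_{3} + v_{10} = 0 — sig = ⟨2 | 0⟩
  • {6,7}:  v_{6} + v_{7} = 0 — sig = ⟨2 | 0⟩
  • {2,6}:  v_{2} + v_{6} = v_{8} — sig = ⟨2 | 1⟩
  • {3,5}:  v_{3} + v_{5} = v_{9} — sig = ⟨2 | 1⟩
  • {7,8}:  v_{7} + v_{8} = v_{2} — sig = ⟨2 | 1⟩
  • {9,10}:  v_{9} + v_{10} = v_{5} — sig = ⟨2 | 1⟩
  • {7,9}:  v_{7} + v_{9} = v_{8} + v_{11} — sig = ⟨2 | 1 1⟩
  • {5,7}:  v_{5} + v_{7} = v_{8} + v_{10} + v_{11} — sig = ⟨2 | 1 1 1⟩
  • {3,4}:  v_{3} + v_{4} = v_{5} + v_{6} + v_{8} + v_{12} — sig = ⟨2 | 1 1 1 1⟩
  • {4,7}:  v_{4} + v_{7} = v_{5} + v_{8} + v_{10} + v_{12} — sig = ⟨2 | 1 1 1 1⟩
  • {2,4}:  v_{2} + v_{4} = v_{5} + 2·v_{8} + v_{10} + v_{12} — sig = ⟨2 | 1 1 1 2⟩
  • {4,9}:  v_{4} + v_{9} = 2·v_{5} + v_{6} + v_{8} + v_{12} — sig = ⟨2 | 1 1 1 2⟩
  • {2,5}:  v_{2} + v_{5} = 2·v_{8} + v_{10} + v_{11} — sig = ⟨2 | 1 1 2⟩
  • {2,9}:  v_{2} + v_{9} = 2·v_{8} + v_{11} — sig = ⟨2 | 1 2⟩
  • {4,11}:  v_{4} + v_{11} = 2·v_{5} + v_{12} — sig = ⟨2 | 1 2⟩
  • {1,4}:  v_{1} + v_{4} = 2·v_{6} + v_{8} + 2·v_{10} — sig = ⟨2 | 1 2 2⟩
  • {1,9,12}:  v_{1} + v_{9} + v_{12} = v_{6} — sig = ⟨3 | 1⟩
  • {6,8,11}:  v_{6} + v_{8} + v_{11} = v_{9} — sig = ⟨3 | 1⟩
  • {1,5,12}:  v_{1} + v_{5} + v_{12} = v_{6} + v_{10} — sig = ⟨3 | 1 1⟩
  • {1,8,11,12}:  v_{1} + v_{8} + v_{11} + v_{12} = 0 — sig = ⟨4 | 0⟩
  • {1,2,11,12}:  v_{1} + v_{2} + v_{11} + v_{12} = v_{7} — sig = ⟨4 | 1⟩
  • {5,6,8,10,12}:  v_{5} + v_{6} + v_{8} + v_{10} + v_{12} = v_{4} — sig = ⟨5 | 1⟩

Sorted signature multiset PRS(X):
[⟨2 | 0⟩, ⟨2 | 0⟩, ⟨2 | 1⟩, ⟨2 | 1⟩, ⟨2 | 1⟩, ⟨2 | 1⟩, ⟨2 | 1 1⟩, ⟨2 | 1 1 1⟩, ⟨2 | 1 1 1 1⟩, ⟨2 | 1 1 1 1⟩, ⟨2 | 1 1 1 2⟩, ⟨2 | 1 1 1 2⟩, ⟨2 | 1 1 2⟩, ⟨2 | 1 2⟩, ⟨2 | 1 2⟩, ⟨2 | 1 2 2⟩, ⟨3 | 1⟩, ⟨3 | 1⟩, ⟨3 | 1 1⟩, ⟨4 | 0⟩, ⟨4 | 1⟩, ⟨5 | 1⟩]


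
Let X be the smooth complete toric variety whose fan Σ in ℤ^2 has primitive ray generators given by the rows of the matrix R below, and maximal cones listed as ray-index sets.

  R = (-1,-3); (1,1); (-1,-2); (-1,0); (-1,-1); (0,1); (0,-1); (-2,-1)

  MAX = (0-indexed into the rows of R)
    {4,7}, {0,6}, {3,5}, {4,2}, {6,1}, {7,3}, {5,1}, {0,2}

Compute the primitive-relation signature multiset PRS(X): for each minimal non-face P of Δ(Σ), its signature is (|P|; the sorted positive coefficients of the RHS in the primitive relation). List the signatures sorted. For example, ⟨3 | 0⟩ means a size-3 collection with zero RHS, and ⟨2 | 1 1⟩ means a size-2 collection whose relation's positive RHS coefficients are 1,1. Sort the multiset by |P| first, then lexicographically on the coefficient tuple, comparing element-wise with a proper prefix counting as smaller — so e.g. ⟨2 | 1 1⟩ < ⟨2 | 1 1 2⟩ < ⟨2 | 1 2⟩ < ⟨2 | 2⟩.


Primitive collections (20):

  P = {1,4}:  v_{1} + v_{4} = 0  so sig = ⟨2 | 0⟩
  P = {5,6}:  v_{5} + v_{6} = 0  so sig = ⟨2 | 0⟩
  P = {0,5}:  v_{0} + v_{5} = v_{2}  so sig = ⟨2 | 1⟩
  P = {1,2}:  v_{1} + v_{2} = v_{6}  so sig = ⟨2 | 1⟩
  P = {1,3}:  v_{1} + v_{3} = v_{5}  so sig = ⟨2 | 1⟩
  P = {1,7}:  v_{1} + v_{7} = v_{3}  so sig = ⟨2 | 1⟩
  P = {2,5}:  v_{2} + v_{5} = v_{4}  so sig = ⟨2 | 1⟩
  P = {2,6}:  v_{2} + v_{6} = v_{0}  so sig = ⟨2 | 1⟩
  P = {3,4}:  v_{3} + v_{4} = v_{7}  so sig = ⟨2 | 1⟩
  P = {3,6}:  v_{3} + v_{6} = v_{4}  so sig = ⟨2 | 1⟩
  P = {4,5}:  v_{4} + v_{5} = v_{3}  so sig = ⟨2 | 1⟩
  P = {4,6}:  v_{4} + v_{6} = v_{2}  so sig = ⟨2 | 1⟩
  P = {0,3}:  v_{0} + v_{3} = v_{2} + v_{4}  so sig = ⟨2 | 1 1⟩
  P = {0,7}:  v_{0} + v_{7} = v_{2} + 2·v_{4}  so sig = ⟨2 | 1 2⟩
  P = {0,1}:  v_{0} + v_{1} = 2·v_{6}  so sig = ⟨2 | 2⟩
  P = {0,4}:  v_{0} + v_{4} = 2·v_{2}  so sig = ⟨2 | 2⟩
  P = {2,3}:  v_{2} + v_{3} = 2·v_{4}  so sig = ⟨2 | 2⟩
  P = {5,7}:  v_{5} + v_{7} = 2·v_{3}  so sig = ⟨2 | 2⟩
  P = {6,7}:  v_{6} + v_{7} = 2·v_{4}  so sig = ⟨2 | 2⟩
  P = {2,7}:  v_{2} + v_{7} = 3·v_{4}  so sig = ⟨2 | 3⟩

Signatures (|P|; sorted positive RHS coefficients), sorted:
[⟨2 | 0⟩, ⟨2 | 0⟩, ⟨2 | 1⟩, ⟨2 | 1⟩, ⟨2 | 1⟩, ⟨2 | 1⟩, ⟨2 | 1⟩, ⟨2 | 1⟩, ⟨2 | 1⟩, ⟨2 | 1⟩, ⟨2 | 1⟩, ⟨2 | 1⟩, ⟨2 | 1 1⟩, ⟨2 | 1 2⟩, ⟨2 | 2⟩, ⟨2 | 2⟩, ⟨2 | 2⟩, ⟨2 | 2⟩, ⟨2 | 2⟩, ⟨2 | 3⟩]


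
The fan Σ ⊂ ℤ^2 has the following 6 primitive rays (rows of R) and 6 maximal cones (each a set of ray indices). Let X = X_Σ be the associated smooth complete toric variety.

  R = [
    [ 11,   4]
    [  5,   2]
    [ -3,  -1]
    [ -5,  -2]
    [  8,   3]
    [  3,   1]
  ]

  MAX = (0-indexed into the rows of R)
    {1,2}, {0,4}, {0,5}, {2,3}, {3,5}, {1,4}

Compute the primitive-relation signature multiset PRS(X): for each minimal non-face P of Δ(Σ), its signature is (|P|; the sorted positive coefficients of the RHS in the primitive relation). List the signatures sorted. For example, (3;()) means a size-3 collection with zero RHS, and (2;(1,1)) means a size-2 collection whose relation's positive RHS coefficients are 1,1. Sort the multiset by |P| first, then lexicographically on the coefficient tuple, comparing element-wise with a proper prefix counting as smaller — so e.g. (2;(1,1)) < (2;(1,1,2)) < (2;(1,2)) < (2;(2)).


9 minimal non-faces of Δ(Σ) (on 6 rays):

  P={1,3}:  v_{1} + v_{3} = 0 — sig = (2;())
  P={2,5}:  v_{2} + v_{5} = 0 — sig = (2;())
  P={0,2}:  v_{0} + v_{2} = v_{4} — sig = (2;(1))
  P={1,5}:  v_{1} + v_{5} = v_{4} — sig = (2;(1))
  P={2,4}:  v_{2} + v_{4} = v_{1} — sig = (2;(1))
  P={3,4}:  v_{3} + v_{4} = v_{5} — sig = (2;(1))
  P={4,5}:  v_{4} + v_{5} = v_{0} — sig = (2;(1))
  P={0,1}:  v_{0} + v_{1} = 2·v_{4} — sig = (2;(2))
  P={0,3}:  v_{0} + v_{3} = 2·v_{5} — sig = (2;(2))

Signatures (|P|; sorted positive RHS coefficients), sorted:
{ (2;()) ×2,  (2;(1)) ×5,  (2;(2)) ×2 }


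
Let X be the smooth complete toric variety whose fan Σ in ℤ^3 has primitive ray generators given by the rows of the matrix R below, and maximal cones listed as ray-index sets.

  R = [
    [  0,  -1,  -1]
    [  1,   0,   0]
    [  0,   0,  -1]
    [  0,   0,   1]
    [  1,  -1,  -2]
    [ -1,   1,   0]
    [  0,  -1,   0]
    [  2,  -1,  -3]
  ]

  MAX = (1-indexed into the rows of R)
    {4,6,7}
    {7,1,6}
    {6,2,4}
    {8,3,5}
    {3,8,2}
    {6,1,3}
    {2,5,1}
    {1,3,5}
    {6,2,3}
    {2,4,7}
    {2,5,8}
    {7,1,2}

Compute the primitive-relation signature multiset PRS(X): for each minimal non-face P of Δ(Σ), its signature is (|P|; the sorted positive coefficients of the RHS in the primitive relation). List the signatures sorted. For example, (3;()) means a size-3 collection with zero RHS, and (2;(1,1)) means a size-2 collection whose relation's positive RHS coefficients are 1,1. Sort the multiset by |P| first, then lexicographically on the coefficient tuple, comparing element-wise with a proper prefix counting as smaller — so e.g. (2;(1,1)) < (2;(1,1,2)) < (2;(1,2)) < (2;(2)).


|primitive collections| = 14. Relations:

  {3,4}:  v_{3} + v_{4} = 0  ⇒ sig = (2;())
  {1,4}:  v_{1} + v_{4} = v_{7}  ⇒ sig = (2;(1))
  {3,7}:  v_{3} + v_{7} = v_{1}  ⇒ sig = (2;(1))
  {4,5}:  v_{4} + v_{5} = v_{1} + v_{2}  ⇒ sig = (2;(1,1))
  {4,8}:  v_{4} + v_{8} = v_{2} + v_{5}  ⇒ sig = (2;(1,1))
  {7,8}:  v_{7} + v_{8} = v_{1} + v_{2} + v_{5}  ⇒ sig = (2;(1,1,1))
  {5,7}:  v_{5} + v_{7} = 2·v_{1} + v_{2}  ⇒ sig = (2;(1,2))
  {6,8}:  v_{6} + v_{8} = v_{2} + 3·v_{3}  ⇒ sig = (2;(1,3))
  {1,8}:  v_{1} + v_{8} = 2·v_{5}  ⇒ sig = (2;(2))
  {5,6}:  v_{5} + v_{6} = 2·v_{3}  ⇒ sig = (2;(2))
  {2,6,7}:  v_{2} + v_{6} + v_{7} = 0  ⇒ sig = (3;())
  {1,2,3}:  v_{1} + v_{2} + v_{3} = v_{5}  ⇒ sig = (3;(1))
  {1,2,6}:  v_{1} + v_{2} + v_{6} = v_{3}  ⇒ sig = (3;(1))
  {2,3,5}:  v_{2} + v_{3} + v_{5} = v_{8}  ⇒ sig = (3;(1))

Signatures (|P|; sorted positive RHS coefficients), sorted:
    (2;())
    (2;(1))
    (2;(1))
    (2;(1,1))
    (2;(1,1))
    (2;(1,1,1))
    (2;(1,2))
    (2;(1,3))
    (2;(2))
    (2;(2))
    (3;())
    (3;(1))
    (3;(1))
    (3;(1))


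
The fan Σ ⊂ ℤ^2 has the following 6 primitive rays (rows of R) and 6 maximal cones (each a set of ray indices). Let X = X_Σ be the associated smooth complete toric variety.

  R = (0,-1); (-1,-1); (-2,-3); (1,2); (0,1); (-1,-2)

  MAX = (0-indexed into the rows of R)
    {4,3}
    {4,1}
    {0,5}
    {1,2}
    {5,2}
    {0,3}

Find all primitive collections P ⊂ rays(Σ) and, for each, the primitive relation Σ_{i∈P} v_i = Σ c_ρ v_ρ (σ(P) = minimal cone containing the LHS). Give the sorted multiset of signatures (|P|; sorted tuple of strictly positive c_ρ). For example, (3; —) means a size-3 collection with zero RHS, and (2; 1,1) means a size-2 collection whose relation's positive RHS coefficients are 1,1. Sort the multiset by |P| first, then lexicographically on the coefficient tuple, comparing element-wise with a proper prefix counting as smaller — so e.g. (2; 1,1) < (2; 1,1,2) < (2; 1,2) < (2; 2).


|primitive collections| = 9. Relations:

  {0,4}:  v_{0} + v_{4} = 0 — sig = (2; —)
  {3,5}:  v_{3} + v_{5} = 0 — sig = (2; —)
  {0,1}:  v_{0} + v_{1} = v_{5} — sig = (2; 1)
  {1,3}:  v_{1} + v_{3} = v_{4} — sig = (2; 1)
  {1,5}:  v_{1} + v_{5} = v_{2} — sig = (2; 1)
  {2,3}:  v_{2} + v_{3} = v_{1} — sig = (2; 1)
  {4,5}:  v_{4} + v_{5} = v_{1} — sig = (2; 1)
  {0,2}:  v_{0} + v_{2} = 2·v_{5} — sig = (2; 2)
  {2,4}:  v_{2} + v_{4} = 2·v_{1} — sig = (2; 2)

Sorted signature multiset PRS(X):
[(2; —), (2; —), (2; 1), (2; 1), (2; 1), (2; 1), (2; 1), (2; 2), (2; 2)]


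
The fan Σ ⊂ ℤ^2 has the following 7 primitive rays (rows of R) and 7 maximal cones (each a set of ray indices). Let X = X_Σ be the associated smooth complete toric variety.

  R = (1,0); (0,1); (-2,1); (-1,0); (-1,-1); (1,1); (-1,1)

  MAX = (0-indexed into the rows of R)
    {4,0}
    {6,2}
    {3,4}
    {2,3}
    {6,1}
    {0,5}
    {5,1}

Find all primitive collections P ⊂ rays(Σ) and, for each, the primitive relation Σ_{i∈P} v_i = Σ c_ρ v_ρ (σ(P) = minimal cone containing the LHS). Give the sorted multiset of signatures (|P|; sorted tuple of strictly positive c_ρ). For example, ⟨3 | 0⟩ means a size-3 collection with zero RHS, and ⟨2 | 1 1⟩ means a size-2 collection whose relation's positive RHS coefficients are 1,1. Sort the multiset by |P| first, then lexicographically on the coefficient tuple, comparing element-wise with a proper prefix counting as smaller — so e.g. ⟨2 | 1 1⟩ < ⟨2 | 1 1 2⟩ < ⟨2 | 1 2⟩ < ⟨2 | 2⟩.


|primitive collections| = 14. Relations:

  P = {0,3}:  v_{0} + v_{3} = 0 ; sig = ⟨2 | 0⟩
  P = {4,5}:  v_{4} + v_{5} = 0 ; sig = ⟨2 | 0⟩
  P = {0,1}:  v_{0} + v_{1} = v_{5} ; sig = ⟨2 | 1⟩
  P = {0,2}:  v_{0} + v_{2} = v_{6} ; sig = ⟨2 | 1⟩
  P = {0,6}:  v_{0} + v_{6} = v_{1} ; sig = ⟨2 | 1⟩
  P = {1,3}:  v_{1} + v_{3} = v_{6} ; sig = ⟨2 | 1⟩
  P = {1,4}:  v_{1} + v_{4} = v_{3} ; sig = ⟨2 | 1⟩
  P = {3,5}:  v_{3} + v_{5} = v_{1} ; sig = ⟨2 | 1⟩
  P = {3,6}:  v_{3} + v_{6} = v_{2} ; sig = ⟨2 | 1⟩
  P = {2,5}:  v_{2} + v_{5} = v_{1} + v_{6} ; sig = ⟨2 | 1 1⟩
  P = {1,2}:  v_{1} + v_{2} = 2·v_{6} ; sig = ⟨2 | 2⟩
  P = {4,6}:  v_{4} + v_{6} = 2·v_{3} ; sig = ⟨2 | 2⟩
  P = {5,6}:  v_{5} + v_{6} = 2·v_{1} ; sig = ⟨2 | 2⟩
  P = {2,4}:  v_{2} + v_{4} = 3·v_{3} ; sig = ⟨2 | 3⟩

Signatures (|P|; sorted positive RHS coefficients), sorted:
    ⟨2 | 0⟩
    ⟨2 | 0⟩
    ⟨2 | 1⟩
    ⟨2 | 1⟩
    ⟨2 | 1⟩
    ⟨2 | 1⟩
    ⟨2 | 1⟩
    ⟨2 | 1⟩
    ⟨2 | 1⟩
    ⟨2 | 1 1⟩
    ⟨2 | 2⟩
    ⟨2 | 2⟩
    ⟨2 | 2⟩
    ⟨2 | 3⟩


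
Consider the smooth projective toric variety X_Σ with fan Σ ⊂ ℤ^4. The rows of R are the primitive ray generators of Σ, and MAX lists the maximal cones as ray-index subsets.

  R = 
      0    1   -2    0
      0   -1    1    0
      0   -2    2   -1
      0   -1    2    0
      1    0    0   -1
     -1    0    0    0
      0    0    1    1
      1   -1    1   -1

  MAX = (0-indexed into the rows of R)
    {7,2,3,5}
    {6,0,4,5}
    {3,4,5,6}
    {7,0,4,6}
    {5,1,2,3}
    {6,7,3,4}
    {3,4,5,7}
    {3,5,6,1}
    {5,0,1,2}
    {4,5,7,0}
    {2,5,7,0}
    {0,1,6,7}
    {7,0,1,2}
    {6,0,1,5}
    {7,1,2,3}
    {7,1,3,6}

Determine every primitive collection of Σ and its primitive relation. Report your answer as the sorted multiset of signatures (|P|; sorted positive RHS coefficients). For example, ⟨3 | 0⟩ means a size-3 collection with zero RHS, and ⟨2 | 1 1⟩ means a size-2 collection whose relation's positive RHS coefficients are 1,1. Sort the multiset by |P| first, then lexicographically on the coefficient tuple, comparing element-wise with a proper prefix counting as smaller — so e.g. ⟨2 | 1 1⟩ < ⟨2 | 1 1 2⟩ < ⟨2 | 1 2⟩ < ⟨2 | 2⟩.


6 minimal non-faces of Δ(Σ) (on 8 rays):

  P = {0,3}:  v_{0} + v_{3} = 0 ; sig = ⟨2 | 0⟩
  P = {1,4}:  v_{1} + v_{4} = v_{7} ; sig = ⟨2 | 1⟩
  P = {2,6}:  v_{2} + v_{6} = v_{1} + v_{3} ; sig = ⟨2 | 1 1⟩
  P = {2,4}:  v_{2} + v_{4} = v_{5} + 2·v_{7} ; sig = ⟨2 | 1 2⟩
  P = {1,5,7}:  v_{1} + v_{5} + v_{7} = v_{2} ; sig = ⟨3 | 1⟩
  P = {5,6,7}:  v_{5} + v_{6} + v_{7} = v_{3} ; sig = ⟨3 | 1⟩

so the primitive-relation signature multiset is
[⟨2 | 0⟩, ⟨2 | 1⟩, ⟨2 | 1 1⟩, ⟨2 | 1 2⟩, ⟨3 | 1⟩, ⟨3 | 1⟩]


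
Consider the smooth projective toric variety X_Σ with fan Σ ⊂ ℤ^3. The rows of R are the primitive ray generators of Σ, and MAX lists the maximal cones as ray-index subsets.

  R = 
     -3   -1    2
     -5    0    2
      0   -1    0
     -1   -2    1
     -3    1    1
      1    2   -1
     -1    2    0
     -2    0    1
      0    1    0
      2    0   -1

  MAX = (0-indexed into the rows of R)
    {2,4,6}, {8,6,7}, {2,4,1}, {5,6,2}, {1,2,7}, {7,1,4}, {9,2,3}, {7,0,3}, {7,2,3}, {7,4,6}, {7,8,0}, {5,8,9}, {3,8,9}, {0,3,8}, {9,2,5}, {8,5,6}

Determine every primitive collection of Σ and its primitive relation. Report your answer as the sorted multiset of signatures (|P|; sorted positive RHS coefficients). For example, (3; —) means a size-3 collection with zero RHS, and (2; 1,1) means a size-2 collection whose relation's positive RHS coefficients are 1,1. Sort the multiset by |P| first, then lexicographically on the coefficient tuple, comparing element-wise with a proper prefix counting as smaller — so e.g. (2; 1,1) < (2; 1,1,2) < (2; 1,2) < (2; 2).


The 24 primitive collections of Σ (r=10, n=3):

  • {2,8}:  v_{2} + v_{8} = 0 ; sig = (2; —)
  • {3,5}:  v_{3} + v_{5} = 0 ; sig = (2; —)
  • {7,9}:  v_{7} + v_{9} = 0 ; sig = (2; —)
  • {3,6}:  v_{3} + v_{6} = v_{7} ; sig = (2; 1)
  • {5,7}:  v_{5} + v_{7} = v_{6} ; sig = (2; 1)
  • {6,9}:  v_{6} + v_{9} = v_{5} ; sig = (2; 1)
  • {0,2}:  v_{0} + v_{2} = v_{3} + v_{7} ; sig = (2; 1,1)
  • {0,5}:  v_{0} + v_{5} = v_{7} + v_{8} ; sig = (2; 1,1)
  • {0,9}:  v_{0} + v_{9} = v_{3} + v_{8} ; sig = (2; 1,1)
  • {1,8}:  v_{1} + v_{8} = v_{4} + v_{7} ; sig = (2; 1,1)
  • {1,9}:  v_{1} + v_{9} = v_{2} + v_{4} ; sig = (2; 1,1)
  • {4,8}:  v_{4} + v_{8} = v_{6} + v_{7} ; sig = (2; 1,1)
  • {4,9}:  v_{4} + v_{9} = v_{2} + v_{6} ; sig = (2; 1,1)
  • {1,5}:  v_{1} + v_{5} = v_{2} + v_{4} + v_{6} ; sig = (2; 1,1,1)
  • {0,6}:  v_{0} + v_{6} = 2·v_{7} + v_{8} ; sig = (2; 1,2)
  • {3,4}:  v_{3} + v_{4} = v_{2} + 2·v_{7} ; sig = (2; 1,2)
  • {4,5}:  v_{4} + v_{5} = v_{2} + 2·v_{6} ; sig = (2; 1,2)
  • {0,1}:  v_{0} + v_{1} = v_{2} + 4·v_{7} ; sig = (2; 1,4)
  • {1,6}:  v_{1} + v_{6} = 2·v_{4} ; sig = (2; 2)
  • {1,3}:  v_{1} + v_{3} = 2·v_{2} + 3·v_{7} ; sig = (2; 2,3)
  • {0,4}:  v_{0} + v_{4} = 3·v_{7} ; sig = (2; 3)
  • {2,4,7}:  v_{2} + v_{4} + v_{7} = v_{1} ; sig = (3; 1)
  • {2,6,7}:  v_{2} + v_{6} + v_{7} = v_{4} ; sig = (3; 1)
  • {3,7,8}:  v_{3} + v_{7} + v_{8} = v_{0} ; sig = (3; 1)

Signatures (|P|; sorted positive RHS coefficients), sorted:
[(2; —), (2; —), (2; —), (2; 1), (2; 1), (2; 1), (2; 1,1), (2; 1,1), (2; 1,1), (2; 1,1), (2; 1,1), (2; 1,1), (2; 1,1), (2; 1,1,1), (2; 1,2), (2; 1,2), (2; 1,2), (2; 1,4), (2; 2), (2; 2,3), (2; 3), (3; 1), (3; 1), (3; 1)]


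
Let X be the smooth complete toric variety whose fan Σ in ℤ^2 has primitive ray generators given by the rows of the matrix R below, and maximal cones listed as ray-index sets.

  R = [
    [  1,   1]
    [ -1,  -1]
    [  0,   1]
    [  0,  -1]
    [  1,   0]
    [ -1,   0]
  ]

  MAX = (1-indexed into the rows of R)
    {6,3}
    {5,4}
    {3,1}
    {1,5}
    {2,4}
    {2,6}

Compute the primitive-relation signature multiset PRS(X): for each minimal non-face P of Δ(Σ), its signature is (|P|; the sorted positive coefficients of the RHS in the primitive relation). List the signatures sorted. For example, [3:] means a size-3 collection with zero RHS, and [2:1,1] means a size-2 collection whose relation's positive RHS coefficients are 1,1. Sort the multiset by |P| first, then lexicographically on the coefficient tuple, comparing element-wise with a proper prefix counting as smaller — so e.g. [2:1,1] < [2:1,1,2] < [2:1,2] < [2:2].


9 collections generate NE(X_Σ); each relation:

  {1,2}:  v_{1} + v_{2} = 0 ; sig = [2:]
  {3,4}:  v_{3} + v_{4} = 0 ; sig = [2:]
  {5,6}:  v_{5} + v_{6} = 0 ; sig = [2:]
  {1,4}:  v_{1} + v_{4} = v_{5} ; sig = [2:1]
  {1,6}:  v_{1} + v_{6} = v_{3} ; sig = [2:1]
  {2,3}:  v_{2} + v_{3} = v_{6} ; sig = [2:1]
  {2,5}:  v_{2} + v_{5} = v_{4} ; sig = [2:1]
  {3,5}:  v_{3} + v_{5} = v_{1} ; sig = [2:1]
  {4,6}:  v_{4} + v_{6} = v_{2} ; sig = [2:1]

Signatures (|P|; sorted positive RHS coefficients), sorted:
[[2:], [2:], [2:], [2:1], [2:1], [2:1], [2:1], [2:1], [2:1]]


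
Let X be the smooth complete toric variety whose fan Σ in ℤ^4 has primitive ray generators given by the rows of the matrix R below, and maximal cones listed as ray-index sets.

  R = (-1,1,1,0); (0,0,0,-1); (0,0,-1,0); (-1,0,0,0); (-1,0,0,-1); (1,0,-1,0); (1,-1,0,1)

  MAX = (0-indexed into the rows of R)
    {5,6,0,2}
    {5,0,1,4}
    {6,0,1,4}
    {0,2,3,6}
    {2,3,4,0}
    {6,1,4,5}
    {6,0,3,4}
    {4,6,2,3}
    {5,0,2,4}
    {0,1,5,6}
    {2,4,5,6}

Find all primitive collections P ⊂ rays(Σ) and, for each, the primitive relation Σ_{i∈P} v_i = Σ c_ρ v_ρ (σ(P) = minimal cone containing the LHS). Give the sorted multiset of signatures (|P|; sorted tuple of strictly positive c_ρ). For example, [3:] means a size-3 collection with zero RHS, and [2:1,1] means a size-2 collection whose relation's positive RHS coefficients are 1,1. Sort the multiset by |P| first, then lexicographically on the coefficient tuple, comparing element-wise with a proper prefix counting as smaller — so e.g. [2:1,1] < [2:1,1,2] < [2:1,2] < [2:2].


The 5 primitive collections of Σ (r=7, n=4):

  P={1,3}:  v_{1} + v_{3} = v_{4}  so sig = [2:1]
  P={3,5}:  v_{3} + v_{5} = v_{2}  so sig = [2:1]
  P={1,2}:  v_{1} + v_{2} = v_{4} + v_{5}  so sig = [2:1,1]
  P={0,4,5,6}:  v_{0} + v_{4} + v_{5} + v_{6} = 0  so sig = [4:]
  P={0,2,4,6}:  v_{0} + v_{2} + v_{4} + v_{6} = v_{3}  so sig = [4:1]

Signatures (|P|; sorted positive RHS coefficients), sorted:
    [2:1]
    [2:1]
    [2:1,1]
    [4:]
    [4:1]


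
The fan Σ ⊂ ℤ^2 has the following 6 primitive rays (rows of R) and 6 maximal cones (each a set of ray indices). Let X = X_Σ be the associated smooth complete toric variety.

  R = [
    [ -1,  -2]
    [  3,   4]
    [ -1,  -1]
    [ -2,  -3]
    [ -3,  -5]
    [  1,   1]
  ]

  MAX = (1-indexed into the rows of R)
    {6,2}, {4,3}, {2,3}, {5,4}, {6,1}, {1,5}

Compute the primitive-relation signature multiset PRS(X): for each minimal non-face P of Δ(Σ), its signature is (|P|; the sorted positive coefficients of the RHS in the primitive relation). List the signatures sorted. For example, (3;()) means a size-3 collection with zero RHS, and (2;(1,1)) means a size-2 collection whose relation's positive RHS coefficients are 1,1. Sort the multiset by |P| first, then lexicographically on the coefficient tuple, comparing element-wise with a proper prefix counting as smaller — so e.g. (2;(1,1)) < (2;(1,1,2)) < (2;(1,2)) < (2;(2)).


The 9 primitive collections of Σ (r=6, n=2):

  {3,6}:  v_{3} + v_{6} = 0  →  sig = (2;())
  {1,3}:  v_{1} + v_{3} = v_{4}  →  sig = (2;(1))
  {1,4}:  v_{1} + v_{4} = v_{5}  →  sig = (2;(1))
  {2,4}:  v_{2} + v_{4} = v_{6}  →  sig = (2;(1))
  {4,6}:  v_{4} + v_{6} = v_{1}  →  sig = (2;(1))
  {2,5}:  v_{2} + v_{5} = v_{1} + v_{6}  →  sig = (2;(1,1))
  {1,2}:  v_{1} + v_{2} = 2·v_{6}  →  sig = (2;(2))
  {3,5}:  v_{3} + v_{5} = 2·v_{4}  →  sig = (2;(2))
  {5,6}:  v_{5} + v_{6} = 2·v_{1}  →  sig = (2;(2))

Signatures (|P|; sorted positive RHS coefficients), sorted:
    (2;())
    (2;(1))
    (2;(1))
    (2;(1))
    (2;(1))
    (2;(1,1))
    (2;(2))
    (2;(2))
    (2;(2))


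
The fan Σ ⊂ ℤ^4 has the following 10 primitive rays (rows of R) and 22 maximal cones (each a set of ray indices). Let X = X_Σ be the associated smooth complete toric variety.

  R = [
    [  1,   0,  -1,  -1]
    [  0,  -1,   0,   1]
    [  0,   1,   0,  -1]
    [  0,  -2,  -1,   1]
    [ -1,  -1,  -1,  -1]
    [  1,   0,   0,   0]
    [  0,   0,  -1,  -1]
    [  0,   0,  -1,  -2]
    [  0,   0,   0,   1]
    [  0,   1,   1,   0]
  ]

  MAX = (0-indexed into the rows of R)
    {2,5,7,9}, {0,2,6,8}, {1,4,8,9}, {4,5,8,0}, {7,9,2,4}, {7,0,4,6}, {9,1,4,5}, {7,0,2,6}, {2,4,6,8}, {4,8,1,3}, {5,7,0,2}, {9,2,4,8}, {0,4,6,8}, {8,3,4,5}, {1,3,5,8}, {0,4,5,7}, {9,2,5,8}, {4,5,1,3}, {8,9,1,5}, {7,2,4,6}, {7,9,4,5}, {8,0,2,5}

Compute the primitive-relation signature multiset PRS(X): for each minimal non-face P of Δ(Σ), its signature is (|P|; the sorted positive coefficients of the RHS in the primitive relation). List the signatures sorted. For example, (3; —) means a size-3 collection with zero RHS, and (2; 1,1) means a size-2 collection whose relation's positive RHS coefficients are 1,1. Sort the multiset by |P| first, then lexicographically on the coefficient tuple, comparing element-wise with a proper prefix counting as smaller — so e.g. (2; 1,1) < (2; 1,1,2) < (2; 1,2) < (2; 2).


Minimal non-faces — 17 found among 10 rays, 22 max cones:

  • {1,2}:  v_{1} + v_{2} = 0  →  sig = (2; —)
  • {3,9}:  v_{3} + v_{9} = v_{1}  →  sig = (2; 1)
  • {5,6}:  v_{5} + v_{6} = v_{0}  →  sig = (2; 1)
  • {6,9}:  v_{6} + v_{9} = v_{2}  →  sig = (2; 1)
  • {7,8}:  v_{7} + v_{8} = v_{6}  →  sig = (2; 1)
  • {0,9}:  v_{0} + v_{9} = v_{2} + v_{5}  →  sig = (2; 1,1)
  • {1,7}:  v_{1} + v_{7} = v_{4} + v_{5}  →  sig = (2; 1,1)
  • {1,6}:  v_{1} + v_{6} = v_{4} + v_{5} + v_{8}  →  sig = (2; 1,1,1)
  • {2,3}:  v_{2} + v_{3} = v_{4} + v_{5} + v_{8}  →  sig = (2; 1,1,1)
  • {0,1}:  v_{0} + v_{1} = v_{4} + 2·v_{5} + v_{8}  →  sig = (2; 1,1,2)
  • {3,7}:  v_{3} + v_{7} = 2·v_{4} + 2·v_{5} + v_{8}  →  sig = (2; 1,2,2)
  • {3,6}:  v_{3} + v_{6} = 2·v_{4} + 2·v_{5} + 2·v_{8}  →  sig = (2; 2,2,2)
  • {0,3}:  v_{0} + v_{3} = 2·v_{4} + 3·v_{5} + 2·v_{8}  →  sig = (2; 2,2,3)
  • {2,4,5}:  v_{2} + v_{4} + v_{5} = v_{7}  →  sig = (3; 1)
  • {0,2,4}:  v_{0} + v_{2} + v_{4} = v_{6} + v_{7}  →  sig = (3; 1,1)
  • {4,5,8,9}:  v_{4} + v_{5} + v_{8} + v_{9} = 0  →  sig = (4; —)
  • {1,4,5,8}:  v_{1} + v_{4} + v_{5} + v_{8} = v_{3}  →  sig = (4; 1)

Sorted signature multiset PRS(X):
[(2; —), (2; 1), (2; 1), (2; 1), (2; 1), (2; 1,1), (2; 1,1), (2; 1,1,1), (2; 1,1,1), (2; 1,1,2), (2; 1,2,2), (2; 2,2,2), (2; 2,2,3), (3; 1), (3; 1,1), (4; —), (4; 1)]


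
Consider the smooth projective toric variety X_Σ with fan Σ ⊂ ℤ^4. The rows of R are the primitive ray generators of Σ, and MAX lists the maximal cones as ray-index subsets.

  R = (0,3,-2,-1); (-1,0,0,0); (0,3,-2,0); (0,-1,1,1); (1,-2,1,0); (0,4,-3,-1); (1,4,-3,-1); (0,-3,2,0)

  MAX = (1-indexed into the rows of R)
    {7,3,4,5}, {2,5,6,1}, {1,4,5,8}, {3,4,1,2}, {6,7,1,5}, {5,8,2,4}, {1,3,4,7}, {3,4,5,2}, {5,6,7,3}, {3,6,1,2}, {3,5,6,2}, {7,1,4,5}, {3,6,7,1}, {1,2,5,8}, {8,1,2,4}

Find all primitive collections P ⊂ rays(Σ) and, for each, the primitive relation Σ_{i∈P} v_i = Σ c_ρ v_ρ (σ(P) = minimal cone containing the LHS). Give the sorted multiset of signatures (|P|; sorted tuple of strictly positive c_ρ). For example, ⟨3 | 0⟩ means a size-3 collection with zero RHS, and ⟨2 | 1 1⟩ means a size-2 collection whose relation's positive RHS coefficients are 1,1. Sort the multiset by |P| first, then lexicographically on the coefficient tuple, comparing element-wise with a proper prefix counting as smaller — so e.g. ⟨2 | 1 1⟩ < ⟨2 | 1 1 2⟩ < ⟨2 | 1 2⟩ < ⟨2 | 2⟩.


Minimal non-faces — 7 found among 8 rays, 15 max cones:

  {3,8}:  v_{3} + v_{8} = 0  →  sig = ⟨2 | 0⟩
  {2,7}:  v_{2} + v_{7} = v_{6}  →  sig = ⟨2 | 1⟩
  {4,6}:  v_{4} + v_{6} = v_{3}  →  sig = ⟨2 | 1⟩
  {7,8}:  v_{7} + v_{8} = v_{1} + v_{5}  →  sig = ⟨2 | 1 1⟩
  {6,8}:  v_{6} + v_{8} = v_{1} + v_{2} + v_{5}  →  sig = ⟨2 | 1 1 1⟩
  {1,3,5}:  v_{1} + v_{3} + v_{5} = v_{7}  →  sig = ⟨3 | 1⟩
  {1,2,4,5}:  v_{1} + v_{2} + v_{4} + v_{5} = 0  →  sig = ⟨4 | 0⟩

Signatures (|P|; sorted positive RHS coefficients), sorted:
[⟨2 | 0⟩, ⟨2 | 1⟩, ⟨2 | 1⟩, ⟨2 | 1 1⟩, ⟨2 | 1 1 1⟩, ⟨3 | 1⟩, ⟨4 | 0⟩]


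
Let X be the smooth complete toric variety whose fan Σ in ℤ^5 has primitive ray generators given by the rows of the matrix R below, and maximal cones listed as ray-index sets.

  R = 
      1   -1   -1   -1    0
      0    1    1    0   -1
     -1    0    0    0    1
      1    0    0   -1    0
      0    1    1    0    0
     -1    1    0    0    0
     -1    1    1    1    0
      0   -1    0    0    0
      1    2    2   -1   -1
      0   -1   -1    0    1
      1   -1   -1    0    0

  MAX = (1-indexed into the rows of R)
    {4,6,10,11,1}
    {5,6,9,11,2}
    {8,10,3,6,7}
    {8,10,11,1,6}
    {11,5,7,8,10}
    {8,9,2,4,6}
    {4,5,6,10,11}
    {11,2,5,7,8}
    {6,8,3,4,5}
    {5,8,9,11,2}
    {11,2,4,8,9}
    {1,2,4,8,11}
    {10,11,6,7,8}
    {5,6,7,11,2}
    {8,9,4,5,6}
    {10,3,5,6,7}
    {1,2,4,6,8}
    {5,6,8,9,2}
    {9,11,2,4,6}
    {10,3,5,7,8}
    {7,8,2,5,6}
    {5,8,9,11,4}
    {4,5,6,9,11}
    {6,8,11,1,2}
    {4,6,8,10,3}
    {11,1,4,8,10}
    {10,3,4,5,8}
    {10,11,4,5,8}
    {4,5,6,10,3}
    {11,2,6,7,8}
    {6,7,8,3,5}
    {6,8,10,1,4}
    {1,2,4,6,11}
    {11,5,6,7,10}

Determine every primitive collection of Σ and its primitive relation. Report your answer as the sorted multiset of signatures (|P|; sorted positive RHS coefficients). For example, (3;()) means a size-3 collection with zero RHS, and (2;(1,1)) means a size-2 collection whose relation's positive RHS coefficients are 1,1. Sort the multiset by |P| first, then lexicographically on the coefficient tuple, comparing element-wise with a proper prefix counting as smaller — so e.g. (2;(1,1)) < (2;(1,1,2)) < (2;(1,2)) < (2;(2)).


16 collections generate NE(X_Σ); each relation:

  {1,7}:  v_{1} + v_{7} = 0 ; sig = (2;())
  {2,10}:  v_{2} + v_{10} = 0 ; sig = (2;())
  {1,5}:  v_{1} + v_{5} = v_{4} ; sig = (2;(1))
  {3,11}:  v_{3} + v_{11} = v_{10} ; sig = (2;(1))
  {4,7}:  v_{4} + v_{7} = v_{5} ; sig = (2;(1))
  {9,10}:  v_{9} + v_{10} = v_{4} + v_{5} ; sig = (2;(1,1))
  {2,3}:  v_{2} + v_{3} = v_{5} + v_{6} + v_{8} ; sig = (2;(1,1,1))
  {1,3}:  v_{1} + v_{3} = v_{4} + v_{6} + v_{8} + v_{10} ; sig = (2;(1,1,1,1))
  {3,9}:  v_{3} + v_{9} = v_{4} + 2·v_{5} + v_{6} + v_{8} ; sig = (2;(1,1,1,2))
  {1,9}:  v_{1} + v_{9} = v_{2} + 2·v_{4} ; sig = (2;(1,2))
  {7,9}:  v_{7} + v_{9} = v_{2} + 2·v_{5} ; sig = (2;(1,2))
  {2,4,5}:  v_{2} + v_{4} + v_{5} = v_{9} ; sig = (3;(1))
  {5,6,8,11}:  v_{5} + v_{6} + v_{8} + v_{11} = 0 ; sig = (4;())
  {4,6,8,11}:  v_{4} + v_{6} + v_{8} + v_{11} = v_{1} ; sig = (4;(1))
  {5,6,8,10}:  v_{5} + v_{6} + v_{8} + v_{10} = v_{3} ; sig = (4;(1))
  {6,8,9,11}:  v_{6} + v_{8} + v_{9} + v_{11} = v_{2} + v_{4} ; sig = (4;(1,1))

Signatures (|P|; sorted positive RHS coefficients), sorted:
{ (2;()) ×2,  (2;(1)) ×3,  (2;(1,1)),  (2;(1,1,1)),  (2;(1,1,1,1)),  (2;(1,1,1,2)),  (2;(1,2)) ×2,  (3;(1)),  (4;()),  (4;(1)) ×2,  (4;(1,1)) }


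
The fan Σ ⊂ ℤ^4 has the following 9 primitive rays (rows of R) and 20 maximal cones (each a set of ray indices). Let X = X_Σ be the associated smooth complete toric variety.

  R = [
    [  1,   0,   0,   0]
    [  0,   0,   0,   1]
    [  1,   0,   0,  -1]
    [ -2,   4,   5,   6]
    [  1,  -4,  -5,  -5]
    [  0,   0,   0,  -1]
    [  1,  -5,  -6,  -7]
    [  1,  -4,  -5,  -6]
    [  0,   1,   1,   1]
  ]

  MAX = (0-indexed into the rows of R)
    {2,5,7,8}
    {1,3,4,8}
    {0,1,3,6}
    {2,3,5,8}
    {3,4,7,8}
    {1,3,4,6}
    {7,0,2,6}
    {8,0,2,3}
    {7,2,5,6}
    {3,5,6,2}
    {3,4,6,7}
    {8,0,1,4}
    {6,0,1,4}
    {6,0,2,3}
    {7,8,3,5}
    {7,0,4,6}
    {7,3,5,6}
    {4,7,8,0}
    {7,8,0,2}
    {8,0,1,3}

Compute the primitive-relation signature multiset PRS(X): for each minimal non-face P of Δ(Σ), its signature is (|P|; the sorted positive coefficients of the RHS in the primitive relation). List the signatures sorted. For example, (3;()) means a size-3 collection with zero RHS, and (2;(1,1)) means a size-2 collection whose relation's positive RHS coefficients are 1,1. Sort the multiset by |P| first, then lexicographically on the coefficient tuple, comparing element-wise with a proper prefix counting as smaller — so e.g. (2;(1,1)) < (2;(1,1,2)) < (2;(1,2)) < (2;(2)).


The 10 primitive collections of Σ (r=9, n=4):

  • {1,5}:  v_{1} + v_{5} = 0  so sig = (2;())
  • {0,5}:  v_{0} + v_{5} = v_{2}  so sig = (2;(1))
  • {1,2}:  v_{1} + v_{2} = v_{0}  so sig = (2;(1))
  • {1,7}:  v_{1} + v_{7} = v_{4}  so sig = (2;(1))
  • {4,5}:  v_{4} + v_{5} = v_{7}  so sig = (2;(1))
  • {6,8}:  v_{6} + v_{8} = v_{7}  so sig = (2;(1))
  • {2,4}:  v_{2} + v_{4} = v_{0} + v_{7}  so sig = (2;(1,1))
  • {0,3,7}:  v_{0} + v_{3} + v_{7} = 0  so sig = (3;())
  • {0,3,4}:  v_{0} + v_{3} + v_{4} = v_{1}  so sig = (3;(1))
  • {2,3,7}:  v_{2} + v_{3} + v_{7} = v_{5}  so sig = (3;(1))

Sorted signature multiset PRS(X):
    (2;())
    (2;(1))
    (2;(1))
    (2;(1))
    (2;(1))
    (2;(1))
    (2;(1,1))
    (3;())
    (3;(1))
    (3;(1))


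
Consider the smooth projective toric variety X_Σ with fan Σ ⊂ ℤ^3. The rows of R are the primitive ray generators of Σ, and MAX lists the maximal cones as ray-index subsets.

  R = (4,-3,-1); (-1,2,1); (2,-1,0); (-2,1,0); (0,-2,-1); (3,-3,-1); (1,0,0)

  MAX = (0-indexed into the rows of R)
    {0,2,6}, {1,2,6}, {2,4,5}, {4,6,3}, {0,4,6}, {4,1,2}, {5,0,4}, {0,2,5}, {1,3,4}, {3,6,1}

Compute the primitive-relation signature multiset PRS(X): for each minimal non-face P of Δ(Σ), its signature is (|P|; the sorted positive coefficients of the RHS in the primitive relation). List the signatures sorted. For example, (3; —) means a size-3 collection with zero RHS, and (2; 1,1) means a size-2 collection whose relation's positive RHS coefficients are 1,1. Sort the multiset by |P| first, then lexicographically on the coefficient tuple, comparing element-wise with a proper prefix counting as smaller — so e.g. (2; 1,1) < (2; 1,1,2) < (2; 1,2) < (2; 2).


The 9 primitive collections of Σ (r=7, n=3):

  {2,3}:  v_{2} + v_{3} = 0 — sig = (2; —)
  {1,5}:  v_{1} + v_{5} = v_{2} — sig = (2; 1)
  {5,6}:  v_{5} + v_{6} = v_{0} — sig = (2; 1)
  {0,1}:  v_{0} + v_{1} = v_{2} + v_{6} — sig = (2; 1,1)
  {3,5}:  v_{3} + v_{5} = v_{4} + v_{6} — sig = (2; 1,1)
  {0,3}:  v_{0} + v_{3} = v_{4} + 2·v_{6} — sig = (2; 1,2)
  {1,4,6}:  v_{1} + v_{4} + v_{6} = 0 — sig = (3; —)
  {2,4,6}:  v_{2} + v_{4} + v_{6} = v_{5} — sig = (3; 1)
  {0,2,4}:  v_{0} + v_{2} + v_{4} = 2·v_{5} — sig = (3; 2)

Sorted signature multiset PRS(X):
    (2; —)
    (2; 1)
    (2; 1)
    (2; 1,1)
    (2; 1,1)
    (2; 1,2)
    (3; —)
    (3; 1)
    (3; 2)


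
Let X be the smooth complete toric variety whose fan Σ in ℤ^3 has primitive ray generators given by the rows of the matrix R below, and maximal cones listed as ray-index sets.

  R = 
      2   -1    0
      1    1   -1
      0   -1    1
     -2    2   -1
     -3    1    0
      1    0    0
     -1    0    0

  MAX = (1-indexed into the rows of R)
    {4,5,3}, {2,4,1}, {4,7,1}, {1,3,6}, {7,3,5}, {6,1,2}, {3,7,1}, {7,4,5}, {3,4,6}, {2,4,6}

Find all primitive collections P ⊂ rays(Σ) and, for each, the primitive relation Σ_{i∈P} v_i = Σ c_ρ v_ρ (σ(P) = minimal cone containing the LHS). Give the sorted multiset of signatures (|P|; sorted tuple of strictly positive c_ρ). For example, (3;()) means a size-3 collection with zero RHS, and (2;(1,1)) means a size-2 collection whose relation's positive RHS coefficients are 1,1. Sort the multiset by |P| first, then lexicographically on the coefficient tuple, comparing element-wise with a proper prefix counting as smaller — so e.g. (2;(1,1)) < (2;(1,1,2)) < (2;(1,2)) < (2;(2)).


9 collections generate NE(X_Σ); each relation:

  P = {6,7}:  v_{6} + v_{7} = 0  →  sig = (2;())
  P = {1,5}:  v_{1} + v_{5} = v_{7}  →  sig = (2;(1))
  P = {2,3}:  v_{2} + v_{3} = v_{6}  →  sig = (2;(1))
  P = {2,5}:  v_{2} + v_{5} = v_{4}  →  sig = (2;(1))
  P = {2,7}:  v_{2} + v_{7} = v_{1} + v_{4}  →  sig = (2;(1,1))
  P = {5,6}:  v_{5} + v_{6} = v_{3} + v_{4}  →  sig = (2;(1,1))
  P = {1,3,4}:  v_{1} + v_{3} + v_{4} = 0  →  sig = (3;())
  P = {1,4,6}:  v_{1} + v_{4} + v_{6} = v_{2}  →  sig = (3;(1))
  P = {3,4,7}:  v_{3} + v_{4} + v_{7} = v_{5}  →  sig = (3;(1))

Signatures (|P|; sorted positive RHS coefficients), sorted:
    (2;())
    (2;(1))
    (2;(1))
    (2;(1))
    (2;(1,1))
    (2;(1,1))
    (3;())
    (3;(1))
    (3;(1))
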